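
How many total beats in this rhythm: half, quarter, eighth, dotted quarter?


Let's work it out.
Beat values:
  half = 2 beats
  quarter = 1 beat
  eighth = 0.5 beats
  dotted quarter = 1.5 beats
Sum = 2 + 1 + 0.5 + 1.5
= 5 beats


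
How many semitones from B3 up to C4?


Absolute semitone position = octave×12 + chromatic position
B3: 3×12 + 11 = 47
C4: 4×12 + 0 = 48
Difference = 48 - 47 = 1
= 1 semitone


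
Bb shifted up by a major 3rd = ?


major 3rd: 3 letter names, 4 semitones
Letter: B + 2 → D
Pitch: Bb + 4 semitones, spelled as a D → D
= D


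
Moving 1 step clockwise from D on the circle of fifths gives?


Solution.
Each clockwise step on the circle of fifths moves up a perfect 5th
From D: D → A
= A


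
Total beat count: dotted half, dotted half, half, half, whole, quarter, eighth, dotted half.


Solution.
Beat values:
  dotted half = 3 beats
  dotted half = 3 beats
  half = 2 beats
  half = 2 beats
  whole = 4 beats
  quarter = 1 beat
  eighth = 0.5 beats
  dotted half = 3 beats
Sum = 3 + 3 + 2 + 2 + 4 + 1 + 0.5 + 3
= 18.5 beats


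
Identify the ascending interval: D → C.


Let's work it out.
Letter names: D → C spans 7 letter names → a 7th
Semitones: D → C = 10 half-steps
A 7th of 10 semitones is a minor 7th
= minor 7th


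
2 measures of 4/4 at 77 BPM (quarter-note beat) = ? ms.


Let's work it out.
Quarter-note beat duration = 60000 / 77 ms
Beats per measure (4/4) = 4
One measure = 4 × 60000 / 77 = 240000 / 77 ms
2 measures = 2 × 240000 / 77 = 480000 / 77
= 6233.8 ms


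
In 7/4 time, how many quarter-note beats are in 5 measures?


Step by step:
Time signature 7/4: the bottom number 4 means the quarter note gets one count
The top number 7 means 7 quarter-note beats per measure
Total = 7 × 5 measures
= 35 quarter-note beats


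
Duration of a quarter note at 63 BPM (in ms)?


One quarter-note beat = 60000 / BPM = 60000 / 63 ms
Duration = 60000 / 63
= 952.4 ms


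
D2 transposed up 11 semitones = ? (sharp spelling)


Solution.
D2: chromatic position 2 in octave 2 → absolute = 2×12 + 2 = 26
Transpose up 11: 26 + 11 = 37
37 = 3×12 + 1 → C# in octave 3
Result = C#3


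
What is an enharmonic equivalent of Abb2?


Enharmonic notes sound the same pitch but are spelled with different letter names
Abb and G name the same pitch class
= G2


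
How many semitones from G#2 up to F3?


Solution.
Absolute semitone position = octave×12 + chromatic position
G#2: 2×12 + 8 = 32
F3: 3×12 + 5 = 41
Difference = 41 - 32 = 9
= 9 semitones


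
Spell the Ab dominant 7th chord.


Dominant 7th chord = root + major 3rd + perfect 5th + minor 7th
Seventh chords stack in thirds, so the letter names are A-C-E-G
Root: Ab
Major 3rd above Ab: C
Perfect 5th above Ab: Eb
Minor 7th above Ab: Gb
Chord = Ab C Eb Gb


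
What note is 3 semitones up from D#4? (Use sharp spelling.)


D#4: chromatic position 3 in octave 4 → absolute = 4×12 + 3 = 51
Transpose up 3: 51 + 3 = 54
54 = 4×12 + 6 → F# in octave 4
Result = F#4


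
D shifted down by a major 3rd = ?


Let's work it out.
major 3rd: 3 letter names, 4 semitones
Letter: D - 2 → B
Pitch: D - 4 semitones, spelled as a B → Bb
= Bb


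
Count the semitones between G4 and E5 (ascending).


Let's work it out.
Absolute semitone position = octave×12 + chromatic position
G4: 4×12 + 7 = 55
E5: 5×12 + 4 = 64
Difference = 64 - 55 = 9
= 9 semitones


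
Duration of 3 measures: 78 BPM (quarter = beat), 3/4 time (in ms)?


Step by step:
Quarter-note beat duration = 60000 / 78 ms
Beats per measure (3/4) = 3
One measure = 3 × 60000 / 78 = 180000 / 78 ms
3 measures = 3 × 180000 / 78 = 540000 / 78
= 6923.1 ms


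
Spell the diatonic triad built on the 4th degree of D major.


D major scale: D E F# G A B C#
Diatonic triad on degree 4 stacks scale notes 4, 6, 1: G B D
G→B = 4 semitones; G→D = 7 semitones → major triad
= G B D (major)


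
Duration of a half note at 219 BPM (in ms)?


Working:
One quarter-note beat = 60000 / BPM = 60000 / 219 ms
Half note = 2 × quarter note
Duration = 2 × 60000 / 219 = 120000 / 219
= 547.9 ms


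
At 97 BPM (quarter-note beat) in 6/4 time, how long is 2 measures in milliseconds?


Step by step:
Quarter-note beat duration = 60000 / 97 ms
Beats per measure (6/4) = 6
One measure = 6 × 60000 / 97 = 360000 / 97 ms
2 measures = 2 × 360000 / 97 = 720000 / 97
= 7422.7 ms


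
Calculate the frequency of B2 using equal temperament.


Step by step:
f = 440 × 2^(n/12) where n = semitones from A4
B2: -22 semitones from A4
f = 440 × 2^(-22/12)
f = 123.47 Hz


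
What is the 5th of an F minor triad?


Step by step:
Minor triad = root + minor 3rd (3 semitones) + perfect 5th (7 semitones)
A triad on F stacks thirds, so the chord tones use letter names F-A-C
Root: F
Minor 3rd above F: Ab
Perfect 5th above F: C
The 5th = C


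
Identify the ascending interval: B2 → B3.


Let's work it out.
Letter names: B → B spans 8 letter names → an octave
Semitones: B2 → B3 = 12 half-steps
An octave of 12 semitones is a perfect octave
= perfect octave


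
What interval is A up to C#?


Let's work it out.
Letter names: A → C spans 3 letter names → a 3rd
Semitones: A → C# = 4 half-steps
A 3rd of 4 semitones is a major 3rd
= major 3rd


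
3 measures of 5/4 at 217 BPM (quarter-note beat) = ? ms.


Step by step:
Quarter-note beat duration = 60000 / 217 ms
Beats per measure (5/4) = 5
One measure = 5 × 60000 / 217 = 300000 / 217 ms
3 measures = 3 × 300000 / 217 = 900000 / 217
= 4147.5 ms


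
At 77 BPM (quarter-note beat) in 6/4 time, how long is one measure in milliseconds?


Solution.
Quarter-note beat duration = 60000 / 77 ms
Beats per measure (6/4) = 6
One measure = 6 × 60000 / 77 = 360000 / 77 ms
= 4675.3 ms


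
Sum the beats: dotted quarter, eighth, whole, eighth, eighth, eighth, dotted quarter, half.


Reasoning:
Beat values:
  dotted quarter = 1.5 beats
  eighth = 0.5 beats
  whole = 4 beats
  eighth = 0.5 beats
  eighth = 0.5 beats
  eighth = 0.5 beats
  dotted quarter = 1.5 beats
  half = 2 beats
Sum = 1.5 + 0.5 + 4 + 0.5 + 0.5 + 0.5 + 1.5 + 2
= 11 beats


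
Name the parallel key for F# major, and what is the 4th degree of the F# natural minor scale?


Step by step:
Parallel keys share the same tonic but differ in mode
F# major → parallel is F# minor
F# natural minor scale: F# G# A B C# D E
= F# minor; 4th degree = B


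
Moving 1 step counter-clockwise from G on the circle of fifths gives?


Each counter-clockwise step moves down a perfect 5th (= up a perfect 4th)
From G: G → C
= C


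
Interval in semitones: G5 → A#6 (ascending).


Let's work it out.
Absolute semitone position = octave×12 + chromatic position
G5: 5×12 + 7 = 67
A#6: 6×12 + 10 = 82
Difference = 82 - 67 = 15
= 15 semitones


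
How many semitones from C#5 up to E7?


Absolute semitone position = octave×12 + chromatic position
C#5: 5×12 + 1 = 61
E7: 7×12 + 4 = 88
Difference = 88 - 61 = 27
= 27 semitones


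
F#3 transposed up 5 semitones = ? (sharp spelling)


Working:
F#3: chromatic position 6 in octave 3 → absolute = 3×12 + 6 = 42
Transpose up 5: 42 + 5 = 47
47 = 3×12 + 11 → B in octave 3
Result = B3


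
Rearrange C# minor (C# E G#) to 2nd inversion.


Reasoning:
Root position: C# E G#
2nd inversion: move root and 3rd up an octave
Bass note: G#
Notes (bottom to top) = G# C# E


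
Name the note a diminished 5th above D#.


Let's work it out.
A 5th spans 5 letter names, so from D we land on A
A diminished 5th = 6 semitones above D#
Spell A at that pitch: A
= A


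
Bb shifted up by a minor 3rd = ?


minor 3rd: 3 letter names, 3 semitones
Letter: B + 2 → D
Pitch: Bb + 3 semitones, spelled as a D → Db
= Db


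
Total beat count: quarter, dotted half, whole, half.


Working:
Beat values:
  quarter = 1 beat
  dotted half = 3 beats
  whole = 4 beats
  half = 2 beats
Sum = 1 + 3 + 4 + 2
= 10 beats


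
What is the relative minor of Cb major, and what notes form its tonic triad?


Reasoning:
The relative minor shares the major's key signature and starts on its 6th degree
6th degree = a major 6th above the tonic; a major 6th above Cb is Ab
→ relative minor of Cb major is Ab minor
Tonic triad of Ab minor = root + minor 3rd + perfect 5th = Ab Cb Eb
= Ab minor; triad = Ab Cb Eb


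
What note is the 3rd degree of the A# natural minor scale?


Let's work it out.
Natural minor scale pattern: W-H-W-W-H-W-W (2-1-2-2-1-2-2 semitones)
Starting from A#:
  A# + 2 semitones → B#
  B# + 1 semitone → C#
  C# + 2 semitones → D#
  D# + 2 semitones → E#
  E# + 1 semitone → F#
  F# + 2 semitones → G#
  G# + 2 semitones → A#
Scale: A# B# C# D# E# F# G#
Degree 3 = C#


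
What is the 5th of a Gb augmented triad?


Augmented triad = root + major 3rd (4 semitones) + augmented 5th (8 semitones)
A triad on Gb stacks thirds, so the chord tones use letter names G-B-D
Root: Gb
Major 3rd above Gb: Bb
Augmented 5th above Gb: D
The 5th = D


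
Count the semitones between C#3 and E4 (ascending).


Step by step:
Absolute semitone position = octave×12 + chromatic position
C#3: 3×12 + 1 = 37
E4: 4×12 + 4 = 52
Difference = 52 - 37 = 15
= 15 semitones


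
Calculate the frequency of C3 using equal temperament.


f = 440 × 2^(n/12) where n = semitones from A4
C3: -21 semitones from A4
f = 440 × 2^(-21/12)
f = 130.81 Hz


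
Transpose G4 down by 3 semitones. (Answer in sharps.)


G4: chromatic position 7 in octave 4 → absolute = 4×12 + 7 = 55
Transpose down 3: 55 - 3 = 52
52 = 4×12 + 4 → E in octave 4
Result = E4


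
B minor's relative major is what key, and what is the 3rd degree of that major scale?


The relative major shares the key signature and is a minor 3rd above the minor tonic
A minor 3rd above B is D
→ relative major of B minor is D major
D major scale: D E F# G A B C#
= D major; 3rd degree = F#


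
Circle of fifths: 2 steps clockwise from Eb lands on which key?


Solution.
Each clockwise step on the circle of fifths moves up a perfect 5th
From Eb: Eb → Bb → F
= F


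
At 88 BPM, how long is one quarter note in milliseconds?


Reasoning:
One quarter-note beat = 60000 / BPM = 60000 / 88 ms
Duration = 60000 / 88
= 681.8 ms


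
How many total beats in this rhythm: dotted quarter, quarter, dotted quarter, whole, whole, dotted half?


Let's work it out.
Beat values:
  dotted quarter = 1.5 beats
  quarter = 1 beat
  dotted quarter = 1.5 beats
  whole = 4 beats
  whole = 4 beats
  dotted half = 3 beats
Sum = 1.5 + 1 + 1.5 + 4 + 4 + 3
= 15 beats


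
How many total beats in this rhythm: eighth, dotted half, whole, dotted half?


Working:
Beat values:
  eighth = 0.5 beats
  dotted half = 3 beats
  whole = 4 beats
  dotted half = 3 beats
Sum = 0.5 + 3 + 4 + 3
= 10.5 beats


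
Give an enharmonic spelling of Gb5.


Let's work it out.
Enharmonic notes sound the same pitch but are spelled with different letter names
Gb and F# name the same pitch class
= F#5


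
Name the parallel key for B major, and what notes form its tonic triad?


Reasoning:
Parallel keys share the same tonic but differ in mode
B major → parallel is B minor
Tonic triad of B minor = B D F#
= B minor; triad = B D F#


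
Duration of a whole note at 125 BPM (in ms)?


Reasoning:
One quarter-note beat = 60000 / BPM = 60000 / 125 ms
Whole note = 4 × quarter note
Duration = 4 × 60000 / 125 = 240000 / 125
= 1920.0 ms


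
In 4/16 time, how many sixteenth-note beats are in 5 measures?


Time signature 4/16: the bottom number 16 means the sixteenth note gets one count
The top number 4 means 4 sixteenth-note beats per measure
Total = 4 × 5 measures
= 20 sixteenth-note beats


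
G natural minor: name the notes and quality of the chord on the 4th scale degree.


Reasoning:
G natural minor scale: G A Bb C D Eb F
Diatonic triad on degree 4 stacks scale notes 4, 6, 1: C Eb G
C→Eb = 3 semitones; C→G = 7 semitones → minor triad
= C Eb G (minor)


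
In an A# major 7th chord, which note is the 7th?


Solution.
Major 7th chord = root + major 3rd + perfect 5th + major 7th
Seventh chords stack in thirds, so the letter names are A-C-E-G
Root: A#
Major 3rd above A#: C##
Perfect 5th above A#: E#
Major 7th above A#: G##
The 7th = G##


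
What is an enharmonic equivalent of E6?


Reasoning:
Enharmonic notes sound the same pitch but are spelled with different letter names
E and D## name the same pitch class
= D##6


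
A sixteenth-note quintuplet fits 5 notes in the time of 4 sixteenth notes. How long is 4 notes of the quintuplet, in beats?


Step by step:
Quintuplet: 5 notes occupy the space of 4 sixteenth notes
Space = 4 × 1/4 = 1 beat
Each quintuplet note = 1 / 5 = 1/5 beats
4 notes = 4 × 1/5 = 4/5
= 4/5 beats


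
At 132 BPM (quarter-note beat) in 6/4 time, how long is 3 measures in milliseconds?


Quarter-note beat duration = 60000 / 132 ms
Beats per measure (6/4) = 6
One measure = 6 × 60000 / 132 = 360000 / 132 ms
3 measures = 3 × 360000 / 132 = 1080000 / 132
= 8181.8 ms


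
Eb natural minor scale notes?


Working:
Natural minor scale pattern: W-H-W-W-H-W-W (2-1-2-2-1-2-2 semitones)
Starting from Eb:
  Eb + 2 semitones → F
  F + 1 semitone → Gb
  Gb + 2 semitones → Ab
  Ab + 2 semitones → Bb
  Bb + 1 semitone → Cb
  Cb + 2 semitones → Db
  Db + 2 semitones → Eb
Scale = Eb F Gb Ab Bb Cb Db


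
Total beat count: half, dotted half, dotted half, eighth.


Beat values:
  half = 2 beats
  dotted half = 3 beats
  dotted half = 3 beats
  eighth = 0.5 beats
Sum = 2 + 3 + 3 + 0.5
= 8.5 beats


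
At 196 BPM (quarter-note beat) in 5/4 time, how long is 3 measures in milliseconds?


Step by step:
Quarter-note beat duration = 60000 / 196 ms
Beats per measure (5/4) = 5
One measure = 5 × 60000 / 196 = 300000 / 196 ms
3 measures = 3 × 300000 / 196 = 900000 / 196
= 4591.8 ms


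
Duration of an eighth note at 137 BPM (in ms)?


Working:
One quarter-note beat = 60000 / BPM = 60000 / 137 ms
Eighth note = 1/2 × quarter note
Duration = 1/2 × 60000 / 137 = 30000 / 137
= 219.0 ms


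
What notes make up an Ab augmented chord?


Step by step:
Augmented triad = root + major 3rd (4 semitones) + augmented 5th (8 semitones)
A triad on Ab stacks thirds, so the chord tones use letter names A-C-E
Root: Ab
Major 3rd above Ab: C
Augmented 5th above Ab: E
Chord = Ab C E


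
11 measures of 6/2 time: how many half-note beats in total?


Let's work it out.
Time signature 6/2: the bottom number 2 means the half note gets one count
The top number 6 means 6 half-note beats per measure
Total = 6 × 11 measures
= 66 half-note beats


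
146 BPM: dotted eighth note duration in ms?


Let's work it out.
One quarter-note beat = 60000 / BPM = 60000 / 146 ms
Dotted eighth note = 3/4 × quarter note
Duration = 3/4 × 60000 / 146 = 45000 / 146
= 308.2 ms


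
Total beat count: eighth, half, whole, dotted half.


Let's work it out.
Beat values:
  eighth = 0.5 beats
  half = 2 beats
  whole = 4 beats
  dotted half = 3 beats
Sum = 0.5 + 2 + 4 + 3
= 9.5 beats


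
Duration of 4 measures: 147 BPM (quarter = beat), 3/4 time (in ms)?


Quarter-note beat duration = 60000 / 147 ms
Beats per measure (3/4) = 3
One measure = 3 × 60000 / 147 = 180000 / 147 ms
4 measures = 4 × 180000 / 147 = 720000 / 147
= 4898.0 ms


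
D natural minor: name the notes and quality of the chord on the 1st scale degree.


Working:
D natural minor scale: D E F G A Bb C
Diatonic triad on degree 1 stacks scale notes 1, 3, 5: D F A
D→F = 3 semitones; D→A = 7 semitones → minor triad
= D F A (minor)


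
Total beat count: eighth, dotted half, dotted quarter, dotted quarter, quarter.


Working:
Beat values:
  eighth = 0.5 beats
  dotted half = 3 beats
  dotted quarter = 1.5 beats
  dotted quarter = 1.5 beats
  quarter = 1 beat
Sum = 0.5 + 3 + 1.5 + 1.5 + 1
= 7.5 beats


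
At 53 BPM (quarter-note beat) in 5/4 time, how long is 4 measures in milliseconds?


Solution.
Quarter-note beat duration = 60000 / 53 ms
Beats per measure (5/4) = 5
One measure = 5 × 60000 / 53 = 300000 / 53 ms
4 measures = 4 × 300000 / 53 = 1200000 / 53
= 22641.5 ms


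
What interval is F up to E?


Solution.
Letter names: F → E spans 7 letter names → a 7th
Semitones: F → E = 11 half-steps
A 7th of 11 semitones is a major 7th
= major 7th


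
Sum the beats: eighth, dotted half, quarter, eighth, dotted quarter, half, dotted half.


Solution.
Beat values:
  eighth = 0.5 beats
  dotted half = 3 beats
  quarter = 1 beat
  eighth = 0.5 beats
  dotted quarter = 1.5 beats
  half = 2 beats
  dotted half = 3 beats
Sum = 0.5 + 3 + 1 + 0.5 + 1.5 + 2 + 3
= 11.5 beats


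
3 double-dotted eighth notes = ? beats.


Reasoning:
Base eighth note = 1/2 beats
Dot 1 adds half the previous value: +1/4
Dot 2 adds half the previous value: +1/8
One double-dotted eighth = 1/2 + 1/4 + 1/8 = 7/8
3 of them = 3 × 7/8 = 21/8
= 21/8 beats


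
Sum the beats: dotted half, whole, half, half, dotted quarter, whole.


Step by step:
Beat values:
  dotted half = 3 beats
  whole = 4 beats
  half = 2 beats
  half = 2 beats
  dotted quarter = 1.5 beats
  whole = 4 beats
Sum = 3 + 4 + 2 + 2 + 1.5 + 4
= 16.5 beats


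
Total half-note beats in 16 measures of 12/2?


Time signature 12/2: the bottom number 2 means the half note gets one count
The top number 12 means 12 half-note beats per measure
Total = 12 × 16 measures
= 192 half-note beats


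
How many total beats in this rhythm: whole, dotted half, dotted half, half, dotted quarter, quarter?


Working:
Beat values:
  whole = 4 beats
  dotted half = 3 beats
  dotted half = 3 beats
  half = 2 beats
  dotted quarter = 1.5 beats
  quarter = 1 beat
Sum = 4 + 3 + 3 + 2 + 1.5 + 1
= 14.5 beats


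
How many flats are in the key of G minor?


Step by step:
Flat minor keys: A(0), D(1), G(2), C(3), F(4), Bb(5), Eb(6), Ab(7)
G minor has 2 flats
Order of flats: Bb Eb Ab Db Gb Cb Fb → first 2: Bb, Eb
= 2 flats


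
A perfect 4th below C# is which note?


Let's work it out.
A 4th spans 4 letter names, so from C we land on G
A perfect 4th = 5 semitones below C#
Spell G at that pitch: G#
= G#


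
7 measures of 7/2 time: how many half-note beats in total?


Solution.
Time signature 7/2: the bottom number 2 means the half note gets one count
The top number 7 means 7 half-note beats per measure
Total = 7 × 7 measures
= 49 half-note beats


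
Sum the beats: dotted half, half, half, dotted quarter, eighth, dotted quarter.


Working:
Beat values:
  dotted half = 3 beats
  half = 2 beats
  half = 2 beats
  dotted quarter = 1.5 beats
  eighth = 0.5 beats
  dotted quarter = 1.5 beats
Sum = 3 + 2 + 2 + 1.5 + 0.5 + 1.5
= 10.5 beats


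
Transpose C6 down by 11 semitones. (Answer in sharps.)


Reasoning:
C6: chromatic position 0 in octave 6 → absolute = 6×12 + 0 = 72
Transpose down 11: 72 - 11 = 61
61 = 5×12 + 1 → C# in octave 5
Result = C#5


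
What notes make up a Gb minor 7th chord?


Let's work it out.
Minor 7th chord = root + minor 3rd + perfect 5th + minor 7th
Seventh chords stack in thirds, so the letter names are G-B-D-F
Root: Gb
Minor 3rd above Gb: Bbb
Perfect 5th above Gb: Db
Minor 7th above Gb: Fb
Chord = Gb Bbb Db Fb


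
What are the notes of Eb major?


Working:
Major scale pattern: W-W-H-W-W-W-H (2-2-1-2-2-2-1 semitones)
Starting from Eb:
  Eb + 2 semitones → F
  F + 2 semitones → G
  G + 1 semitone → Ab
  Ab + 2 semitones → Bb
  Bb + 2 semitones → C
  C + 2 semitones → D
  D + 1 semitone → Eb
Scale = Eb F G Ab Bb C D


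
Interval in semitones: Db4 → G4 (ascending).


Solution.
Absolute semitone position = octave×12 + chromatic position
Db4: 4×12 + 1 = 49
G4: 4×12 + 7 = 55
Difference = 55 - 49 = 6
= 6 semitones


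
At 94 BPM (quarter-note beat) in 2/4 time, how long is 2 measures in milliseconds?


Solution.
Quarter-note beat duration = 60000 / 94 ms
Beats per measure (2/4) = 2
One measure = 2 × 60000 / 94 = 120000 / 94 ms
2 measures = 2 × 120000 / 94 = 240000 / 94
= 2553.2 ms


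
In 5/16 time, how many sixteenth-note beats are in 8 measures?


Step by step:
Time signature 5/16: the bottom number 16 means the sixteenth note gets one count
The top number 5 means 5 sixteenth-note beats per measure
Total = 5 × 8 measures
= 40 sixteenth-note beats


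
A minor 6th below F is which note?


A 6th spans 6 letter names, so from F we land on A
A minor 6th = 8 semitones below F
Spell A at that pitch: A
= A


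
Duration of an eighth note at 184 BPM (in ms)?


Solution.
One quarter-note beat = 60000 / BPM = 60000 / 184 ms
Eighth note = 1/2 × quarter note
Duration = 1/2 × 60000 / 184 = 30000 / 184
= 163.0 ms


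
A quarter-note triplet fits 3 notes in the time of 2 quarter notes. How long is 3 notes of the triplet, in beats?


Solution.
Triplet: 3 notes occupy the space of 2 quarter notes
Space = 2 × 1 = 2 beats
Each triplet note = 2 / 3 = 2/3 beats
3 notes = 3 × 2/3 = 2
= 2 beats


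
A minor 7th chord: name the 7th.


Reasoning:
Minor 7th chord = root + minor 3rd + perfect 5th + minor 7th
Seventh chords stack in thirds, so the letter names are A-C-E-G
Root: A
Minor 3rd above A: C
Perfect 5th above A: E
Minor 7th above A: G
The 7th = G


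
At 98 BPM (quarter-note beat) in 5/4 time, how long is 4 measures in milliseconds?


Reasoning:
Quarter-note beat duration = 60000 / 98 ms
Beats per measure (5/4) = 5
One measure = 5 × 60000 / 98 = 300000 / 98 ms
4 measures = 4 × 300000 / 98 = 1200000 / 98
= 12244.9 ms


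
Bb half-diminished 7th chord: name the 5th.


Reasoning:
Half-diminished 7th chord = root + minor 3rd + diminished 5th + minor 7th
Seventh chords stack in thirds, so the letter names are B-D-F-A
Root: Bb
Minor 3rd above Bb: Db
Diminished 5th above Bb: Fb
Minor 7th above Bb: Ab
The 5th = Fb


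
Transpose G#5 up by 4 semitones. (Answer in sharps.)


Working:
G#5: chromatic position 8 in octave 5 → absolute = 5×12 + 8 = 68
Transpose up 4: 68 + 4 = 72
72 = 6×12 + 0 → C in octave 6
Result = C6


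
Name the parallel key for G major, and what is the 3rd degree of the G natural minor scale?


Working:
Parallel keys share the same tonic but differ in mode
G major → parallel is G minor
G natural minor scale: G A Bb C D Eb F
= G minor; 3rd degree = Bb


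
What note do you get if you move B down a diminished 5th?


Step by step:
diminished 5th: 5 letter names, 6 semitones
Letter: B - 4 → E
Pitch: B - 6 semitones, spelled as an E → E#
= E#


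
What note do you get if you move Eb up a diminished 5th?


Step by step:
diminished 5th: 5 letter names, 6 semitones
Letter: E + 4 → B
Pitch: Eb + 6 semitones, spelled as a B → Bbb
= Bbb


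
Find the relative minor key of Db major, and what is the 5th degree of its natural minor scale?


Reasoning:
The relative minor shares the major's key signature and starts on its 6th degree
6th degree = a major 6th above the tonic; a major 6th above Db is Bb
→ relative minor of Db major is Bb minor
Bb natural minor scale: Bb C Db Eb F Gb Ab
= Bb minor; 5th degree = F


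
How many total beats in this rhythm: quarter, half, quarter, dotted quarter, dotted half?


Working:
Beat values:
  quarter = 1 beat
  half = 2 beats
  quarter = 1 beat
  dotted quarter = 1.5 beats
  dotted half = 3 beats
Sum = 1 + 2 + 1 + 1.5 + 3
= 8.5 beats


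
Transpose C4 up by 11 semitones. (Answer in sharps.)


Step by step:
C4: chromatic position 0 in octave 4 → absolute = 4×12 + 0 = 48
Transpose up 11: 48 + 11 = 59
59 = 4×12 + 11 → B in octave 4
Result = B4


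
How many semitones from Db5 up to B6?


Reasoning:
Absolute semitone position = octave×12 + chromatic position
Db5: 5×12 + 1 = 61
B6: 6×12 + 11 = 83
Difference = 83 - 61 = 22
= 22 semitones


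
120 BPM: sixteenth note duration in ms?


Step by step:
One quarter-note beat = 60000 / BPM = 60000 / 120 ms
Sixteenth note = 1/4 × quarter note
Duration = 1/4 × 60000 / 120 = 15000 / 120
= 125.0 ms


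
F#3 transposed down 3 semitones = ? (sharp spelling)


Step by step:
F#3: chromatic position 6 in octave 3 → absolute = 3×12 + 6 = 42
Transpose down 3: 42 - 3 = 39
39 = 3×12 + 3 → D# in octave 3
Result = D#3


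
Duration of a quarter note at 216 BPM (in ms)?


Let's work it out.
One quarter-note beat = 60000 / BPM = 60000 / 216 ms
Duration = 60000 / 216
= 277.8 ms


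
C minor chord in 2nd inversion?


Working:
Root position: C Eb G
2nd inversion: move root and 3rd up an octave
Bass note: G
Notes (bottom to top) = G C Eb


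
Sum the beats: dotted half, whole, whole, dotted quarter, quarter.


Beat values:
  dotted half = 3 beats
  whole = 4 beats
  whole = 4 beats
  dotted quarter = 1.5 beats
  quarter = 1 beat
Sum = 3 + 4 + 4 + 1.5 + 1
= 13.5 beats


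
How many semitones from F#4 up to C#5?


Let's work it out.
Absolute semitone position = octave×12 + chromatic position
F#4: 4×12 + 6 = 54
C#5: 5×12 + 1 = 61
Difference = 61 - 54 = 7
= 7 semitones


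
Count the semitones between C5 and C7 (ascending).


Let's work it out.
Absolute semitone position = octave×12 + chromatic position
C5: 5×12 + 0 = 60
C7: 7×12 + 0 = 84
Difference = 84 - 60 = 24
= 24 semitones


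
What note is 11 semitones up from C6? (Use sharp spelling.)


Working:
C6: chromatic position 0 in octave 6 → absolute = 6×12 + 0 = 72
Transpose up 11: 72 + 11 = 83
83 = 6×12 + 11 → B in octave 6
Result = B6


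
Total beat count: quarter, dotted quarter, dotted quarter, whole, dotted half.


Reasoning:
Beat values:
  quarter = 1 beat
  dotted quarter = 1.5 beats
  dotted quarter = 1.5 beats
  whole = 4 beats
  dotted half = 3 beats
Sum = 1 + 1.5 + 1.5 + 4 + 3
= 11 beats


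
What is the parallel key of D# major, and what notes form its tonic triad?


Solution.
Parallel keys share the same tonic but differ in mode
D# major → parallel is D# minor
Tonic triad of D# minor = D# F# A#
= D# minor; triad = D# F# A#


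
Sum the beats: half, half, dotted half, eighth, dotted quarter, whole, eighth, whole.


Let's work it out.
Beat values:
  half = 2 beats
  half = 2 beats
  dotted half = 3 beats
  eighth = 0.5 beats
  dotted quarter = 1.5 beats
  whole = 4 beats
  eighth = 0.5 beats
  whole = 4 beats
Sum = 2 + 2 + 3 + 0.5 + 1.5 + 4 + 0.5 + 4
= 17.5 beats


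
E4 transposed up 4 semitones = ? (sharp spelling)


Reasoning:
E4: chromatic position 4 in octave 4 → absolute = 4×12 + 4 = 52
Transpose up 4: 52 + 4 = 56
56 = 4×12 + 8 → G# in octave 4
Result = G#4


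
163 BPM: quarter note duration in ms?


One quarter-note beat = 60000 / BPM = 60000 / 163 ms
Duration = 60000 / 163
= 368.1 ms


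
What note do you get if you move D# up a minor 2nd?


Step by step:
minor 2nd: 2 letter names, 1 semitones
Letter: D + 1 → E
Pitch: D# + 1 semitones, spelled as an E → E
= E


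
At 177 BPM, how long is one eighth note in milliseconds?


Working:
One quarter-note beat = 60000 / BPM = 60000 / 177 ms
Eighth note = 1/2 × quarter note
Duration = 1/2 × 60000 / 177 = 30000 / 177
= 169.5 ms


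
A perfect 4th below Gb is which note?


Reasoning:
A 4th spans 4 letter names, so from G we land on D
A perfect 4th = 5 semitones below Gb
Spell D at that pitch: Db
= Db


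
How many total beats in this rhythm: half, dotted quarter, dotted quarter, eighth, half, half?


Let's work it out.
Beat values:
  half = 2 beats
  dotted quarter = 1.5 beats
  dotted quarter = 1.5 beats
  eighth = 0.5 beats
  half = 2 beats
  half = 2 beats
Sum = 2 + 1.5 + 1.5 + 0.5 + 2 + 2
= 9.5 beats


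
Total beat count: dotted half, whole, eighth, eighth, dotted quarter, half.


Beat values:
  dotted half = 3 beats
  whole = 4 beats
  eighth = 0.5 beats
  eighth = 0.5 beats
  dotted quarter = 1.5 beats
  half = 2 beats
Sum = 3 + 4 + 0.5 + 0.5 + 1.5 + 2
= 11.5 beats


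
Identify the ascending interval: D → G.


Step by step:
Letter names: D → G spans 4 letter names → a 4th
Semitones: D → G = 5 half-steps
A 4th of 5 semitones is a perfect 4th
= perfect 4th


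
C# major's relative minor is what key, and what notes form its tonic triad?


The relative minor shares the major's key signature and starts on its 6th degree
6th degree = a major 6th above the tonic; a major 6th above C# is A#
→ relative minor of C# major is A# minor
Tonic triad of A# minor = root + minor 3rd + perfect 5th = A# C# E#
= A# minor; triad = A# C# E#


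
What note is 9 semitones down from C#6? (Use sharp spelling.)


C#6: chromatic position 1 in octave 6 → absolute = 6×12 + 1 = 73
Transpose down 9: 73 - 9 = 64
64 = 5×12 + 4 → E in octave 5
Result = E5


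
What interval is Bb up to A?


Reasoning:
Letter names: B → A spans 7 letter names → a 7th
Semitones: Bb → A = 11 half-steps
A 7th of 11 semitones is a major 7th
= major 7th


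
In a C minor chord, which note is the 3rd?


Working:
Minor triad = root + minor 3rd (3 semitones) + perfect 5th (7 semitones)
A triad on C stacks thirds, so the chord tones use letter names C-E-G
Root: C
Minor 3rd above C: Eb
Perfect 5th above C: G
The 3rd = Eb


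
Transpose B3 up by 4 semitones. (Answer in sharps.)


Reasoning:
B3: chromatic position 11 in octave 3 → absolute = 3×12 + 11 = 47
Transpose up 4: 47 + 4 = 51
51 = 4×12 + 3 → D# in octave 4
Result = D#4


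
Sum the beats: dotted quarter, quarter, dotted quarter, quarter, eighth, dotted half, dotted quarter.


Beat values:
  dotted quarter = 1.5 beats
  quarter = 1 beat
  dotted quarter = 1.5 beats
  quarter = 1 beat
  eighth = 0.5 beats
  dotted half = 3 beats
  dotted quarter = 1.5 beats
Sum = 1.5 + 1 + 1.5 + 1 + 0.5 + 3 + 1.5
= 10 beats


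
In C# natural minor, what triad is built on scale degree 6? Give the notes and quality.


Reasoning:
C# natural minor scale: C# D# E F# G# A B
Diatonic triad on degree 6 stacks scale notes 6, 1, 3: A C# E
A→C# = 4 semitones; A→E = 7 semitones → major triad
= A C# E (major)


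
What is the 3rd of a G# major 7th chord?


Major 7th chord = root + major 3rd + perfect 5th + major 7th
Seventh chords stack in thirds, so the letter names are G-B-D-F
Root: G#
Major 3rd above G#: B#
Perfect 5th above G#: D#
Major 7th above G#: F##
The 3rd = B#


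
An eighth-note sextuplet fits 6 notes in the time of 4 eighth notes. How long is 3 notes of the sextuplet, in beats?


Solution.
Sextuplet: 6 notes occupy the space of 4 eighth notes
Space = 4 × 1/2 = 2 beats
Each sextuplet note = 2 / 6 = 1/3 beats
3 notes = 3 × 1/3 = 1
= 1 beat


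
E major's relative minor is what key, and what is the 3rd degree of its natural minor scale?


Reasoning:
The relative minor shares the major's key signature and starts on its 6th degree
6th degree = a major 6th above the tonic; a major 6th above E is C#
→ relative minor of E major is C# minor
C# natural minor scale: C# D# E F# G# A B
= C# minor; 3rd degree = E


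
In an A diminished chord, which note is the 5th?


Step by step:
Diminished triad = root + minor 3rd (3 semitones) + diminished 5th (6 semitones)
A triad on A stacks thirds, so the chord tones use letter names A-C-E
Root: A
Minor 3rd above A: C
Diminished 5th above A: Eb
The 5th = Eb


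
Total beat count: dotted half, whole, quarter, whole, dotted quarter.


Beat values:
  dotted half = 3 beats
  whole = 4 beats
  quarter = 1 beat
  whole = 4 beats
  dotted quarter = 1.5 beats
Sum = 3 + 4 + 1 + 4 + 1.5
= 13.5 beats


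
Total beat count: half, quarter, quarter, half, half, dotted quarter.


Beat values:
  half = 2 beats
  quarter = 1 beat
  quarter = 1 beat
  half = 2 beats
  half = 2 beats
  dotted quarter = 1.5 beats
Sum = 2 + 1 + 1 + 2 + 2 + 1.5
= 9.5 beats


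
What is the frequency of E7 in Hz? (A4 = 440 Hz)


Step by step:
f = 440 × 2^(n/12) where n = semitones from A4
E7: 31 semitones from A4
f = 440 × 2^(31/12)
f = 2637.02 Hz


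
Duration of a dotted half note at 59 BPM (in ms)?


Solution.
One quarter-note beat = 60000 / BPM = 60000 / 59 ms
Dotted half note = 3 × quarter note
Duration = 3 × 60000 / 59 = 180000 / 59
= 3050.8 ms


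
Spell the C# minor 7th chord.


Let's work it out.
Minor 7th chord = root + minor 3rd + perfect 5th + minor 7th
Seventh chords stack in thirds, so the letter names are C-E-G-B
Root: C#
Minor 3rd above C#: E
Perfect 5th above C#: G#
Minor 7th above C#: B
Chord = C# E G# B


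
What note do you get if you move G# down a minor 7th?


minor 7th: 7 letter names, 10 semitones
Letter: G - 6 → A
Pitch: G# - 10 semitones, spelled as an A → A#
= A#


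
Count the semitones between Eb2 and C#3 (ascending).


Step by step:
Absolute semitone position = octave×12 + chromatic position
Eb2: 2×12 + 3 = 27
C#3: 3×12 + 1 = 37
Difference = 37 - 27 = 10
= 10 semitones


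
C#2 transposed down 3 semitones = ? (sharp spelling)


Working:
C#2: chromatic position 1 in octave 2 → absolute = 2×12 + 1 = 25
Transpose down 3: 25 - 3 = 22
22 = 1×12 + 10 → A# in octave 1
Result = A#1


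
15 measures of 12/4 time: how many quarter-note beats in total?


Time signature 12/4: the bottom number 4 means the quarter note gets one count
The top number 12 means 12 quarter-note beats per measure
Total = 12 × 15 measures
= 180 quarter-note beats


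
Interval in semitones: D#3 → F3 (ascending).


Absolute semitone position = octave×12 + chromatic position
D#3: 3×12 + 3 = 39
F3: 3×12 + 5 = 41
Difference = 41 - 39 = 2
= 2 semitones


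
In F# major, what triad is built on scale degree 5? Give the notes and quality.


Let's work it out.
F# major scale: F# G# A# B C# D# E#
Diatonic triad on degree 5 stacks scale notes 5, 7, 2: C# E# G#
C#→E# = 4 semitones; C#→G# = 7 semitones → major triad
= C# E# G# (major)


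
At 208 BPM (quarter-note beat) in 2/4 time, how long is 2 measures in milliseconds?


Working:
Quarter-note beat duration = 60000 / 208 ms
Beats per measure (2/4) = 2
One measure = 2 × 60000 / 208 = 120000 / 208 ms
2 measures = 2 × 120000 / 208 = 240000 / 208
= 1153.8 ms


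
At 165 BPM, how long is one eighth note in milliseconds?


Working:
One quarter-note beat = 60000 / BPM = 60000 / 165 ms
Eighth note = 1/2 × quarter note
Duration = 1/2 × 60000 / 165 = 30000 / 165
= 181.8 ms


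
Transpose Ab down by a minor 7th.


minor 7th: 7 letter names, 10 semitones
Letter: A - 6 → B
Pitch: Ab - 10 semitones, spelled as a B → Bb
= Bb


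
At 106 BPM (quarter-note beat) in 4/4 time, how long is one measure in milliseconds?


Solution.
Quarter-note beat duration = 60000 / 106 ms
Beats per measure (4/4) = 4
One measure = 4 × 60000 / 106 = 240000 / 106 ms
= 2264.2 ms


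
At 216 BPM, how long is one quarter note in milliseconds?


Reasoning:
One quarter-note beat = 60000 / BPM = 60000 / 216 ms
Duration = 60000 / 216
= 277.8 ms


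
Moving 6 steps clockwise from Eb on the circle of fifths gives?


Working:
Each clockwise step on the circle of fifths moves up a perfect 5th
From Eb: Eb → Bb → F → C → G → D → A
= A


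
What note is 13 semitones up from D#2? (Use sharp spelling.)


Solution.
D#2: chromatic position 3 in octave 2 → absolute = 2×12 + 3 = 27
Transpose up 13: 27 + 13 = 40
40 = 3×12 + 4 → E in octave 3
Result = E3


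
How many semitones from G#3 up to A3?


Working:
Absolute semitone position = octave×12 + chromatic position
G#3: 3×12 + 8 = 44
A3: 3×12 + 9 = 45
Difference = 45 - 44 = 1
= 1 semitone


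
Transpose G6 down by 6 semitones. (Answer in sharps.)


Solution.
G6: chromatic position 7 in octave 6 → absolute = 6×12 + 7 = 79
Transpose down 6: 79 - 6 = 73
73 = 6×12 + 1 → C# in octave 6
Result = C#6


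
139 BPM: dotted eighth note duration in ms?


One quarter-note beat = 60000 / BPM = 60000 / 139 ms
Dotted eighth note = 3/4 × quarter note
Duration = 3/4 × 60000 / 139 = 45000 / 139
= 323.7 ms


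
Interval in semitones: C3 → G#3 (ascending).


Working:
Absolute semitone position = octave×12 + chromatic position
C3: 3×12 + 0 = 36
G#3: 3×12 + 8 = 44
Difference = 44 - 36 = 8
= 8 semitones


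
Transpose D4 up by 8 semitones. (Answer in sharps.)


Reasoning:
D4: chromatic position 2 in octave 4 → absolute = 4×12 + 2 = 50
Transpose up 8: 50 + 8 = 58
58 = 4×12 + 10 → A# in octave 4
Result = A#4


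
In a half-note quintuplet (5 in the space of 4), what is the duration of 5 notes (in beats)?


Let's work it out.
Quintuplet: 5 notes occupy the space of 4 half notes
Space = 4 × 2 = 8 beats
Each quintuplet note = 8 / 5 = 8/5 beats
5 notes = 5 × 8/5 = 8
= 8 beats


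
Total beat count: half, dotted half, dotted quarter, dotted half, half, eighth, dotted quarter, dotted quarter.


Working:
Beat values:
  half = 2 beats
  dotted half = 3 beats
  dotted quarter = 1.5 beats
  dotted half = 3 beats
  half = 2 beats
  eighth = 0.5 beats
  dotted quarter = 1.5 beats
  dotted quarter = 1.5 beats
Sum = 2 + 3 + 1.5 + 3 + 2 + 0.5 + 1.5 + 1.5
= 15 beats


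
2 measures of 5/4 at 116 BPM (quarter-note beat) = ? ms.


Step by step:
Quarter-note beat duration = 60000 / 116 ms
Beats per measure (5/4) = 5
One measure = 5 × 60000 / 116 = 300000 / 116 ms
2 measures = 2 × 300000 / 116 = 600000 / 116
= 5172.4 ms


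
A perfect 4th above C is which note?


A 4th spans 4 letter names, so from C we land on F
A perfect 4th = 5 semitones above C
Spell F at that pitch: F
= F


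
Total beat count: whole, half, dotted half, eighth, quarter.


Reasoning:
Beat values:
  whole = 4 beats
  half = 2 beats
  dotted half = 3 beats
  eighth = 0.5 beats
  quarter = 1 beat
Sum = 4 + 2 + 3 + 0.5 + 1
= 10.5 beats


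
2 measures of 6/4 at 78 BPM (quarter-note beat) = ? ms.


Let's work it out.
Quarter-note beat duration = 60000 / 78 ms
Beats per measure (6/4) = 6
One measure = 6 × 60000 / 78 = 360000 / 78 ms
2 measures = 2 × 360000 / 78 = 720000 / 78
= 9230.8 ms


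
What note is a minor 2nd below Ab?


A 2nd spans 2 letter names, so from A we land on G
A minor 2nd = 1 semitone below Ab
Spell G at that pitch: G
= G


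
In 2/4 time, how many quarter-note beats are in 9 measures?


Step by step:
Time signature 2/4: the bottom number 4 means the quarter note gets one count
The top number 2 means 2 quarter-note beats per measure
Total = 2 × 9 measures
= 18 quarter-note beats


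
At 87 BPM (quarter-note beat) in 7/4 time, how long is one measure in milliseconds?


Solution.
Quarter-note beat duration = 60000 / 87 ms
Beats per measure (7/4) = 7
One measure = 7 × 60000 / 87 = 420000 / 87 ms
= 4827.6 ms


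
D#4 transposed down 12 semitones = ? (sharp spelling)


Reasoning:
D#4: chromatic position 3 in octave 4 → absolute = 4×12 + 3 = 51
Transpose down 12: 51 - 12 = 39
39 = 3×12 + 3 → D# in octave 3
Result = D#3


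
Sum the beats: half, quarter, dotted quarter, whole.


Reasoning:
Beat values:
  half = 2 beats
  quarter = 1 beat
  dotted quarter = 1.5 beats
  whole = 4 beats
Sum = 2 + 1 + 1.5 + 4
= 8.5 beats


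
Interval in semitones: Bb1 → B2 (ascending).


Reasoning:
Absolute semitone position = octave×12 + chromatic position
Bb1: 1×12 + 10 = 22
B2: 2×12 + 11 = 35
Difference = 35 - 22 = 13
= 13 semitones


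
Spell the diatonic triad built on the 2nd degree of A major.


A major scale: A B C# D E F# G#
Diatonic triad on degree 2 stacks scale notes 2, 4, 6: B D F#
B→D = 3 semitones; B→F# = 7 semitones → minor triad
= B D F# (minor)


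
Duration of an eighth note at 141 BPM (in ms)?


One quarter-note beat = 60000 / BPM = 60000 / 141 ms
Eighth note = 1/2 × quarter note
Duration = 1/2 × 60000 / 141 = 30000 / 141
= 212.8 ms
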